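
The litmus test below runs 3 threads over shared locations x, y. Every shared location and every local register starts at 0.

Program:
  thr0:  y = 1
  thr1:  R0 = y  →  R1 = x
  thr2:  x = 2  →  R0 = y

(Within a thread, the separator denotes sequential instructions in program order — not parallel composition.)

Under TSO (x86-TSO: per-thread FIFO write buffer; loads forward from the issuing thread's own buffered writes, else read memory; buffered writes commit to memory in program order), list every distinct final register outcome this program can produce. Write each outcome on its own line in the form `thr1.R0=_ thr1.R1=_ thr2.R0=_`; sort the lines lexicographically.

outcome vector order: (thr1.R0,thr1.R1,thr2.R0)
|TSO outcomes| = 8

thr1.R0=0 thr1.R1=0 thr2.R0=0
thr1.R0=0 thr1.R1=0 thr2.R0=1
thr1.R0=0 thr1.R1=2 thr2.R0=0
thr1.R0=0 thr1.R1=2 thr2.R0=1
thr1.R0=1 thr1.R1=0 thr2.R0=0
thr1.R0=1 thr1.R1=0 thr2.R0=1
thr1.R0=1 thr1.R1=2 thr2.R0=0
thr1.R0=1 thr1.R1=2 thr2.R0=1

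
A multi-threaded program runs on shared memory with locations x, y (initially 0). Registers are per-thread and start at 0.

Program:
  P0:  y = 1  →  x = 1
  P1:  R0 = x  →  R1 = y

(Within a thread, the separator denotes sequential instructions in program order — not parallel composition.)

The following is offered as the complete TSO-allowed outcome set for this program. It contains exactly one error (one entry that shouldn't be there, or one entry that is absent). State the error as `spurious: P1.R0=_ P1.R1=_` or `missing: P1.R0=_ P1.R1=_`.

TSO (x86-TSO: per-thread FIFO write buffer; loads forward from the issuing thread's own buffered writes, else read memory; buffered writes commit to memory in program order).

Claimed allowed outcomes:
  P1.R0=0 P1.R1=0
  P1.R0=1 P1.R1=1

outcome vector order: (P1.R0,P1.R1)
TSO: 3 outcomes — {<0 0> <0 1> <1 1>}
TSO∖claimed = {<0 1>}

missing: P1.R0=0 P1.R1=1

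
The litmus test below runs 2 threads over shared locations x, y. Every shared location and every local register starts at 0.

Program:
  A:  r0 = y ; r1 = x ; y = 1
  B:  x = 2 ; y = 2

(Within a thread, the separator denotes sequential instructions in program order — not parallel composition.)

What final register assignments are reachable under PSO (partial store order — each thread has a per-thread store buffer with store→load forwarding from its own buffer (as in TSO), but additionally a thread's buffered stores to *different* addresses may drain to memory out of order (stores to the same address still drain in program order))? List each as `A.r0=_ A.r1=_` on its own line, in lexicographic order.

outcome vector order: (A.r0,A.r1)
|PSO outcomes| = 4

A.r0=0 A.r1=0
A.r0=0 A.r1=2
A.r0=2 A.r1=0
A.r0=2 A.r1=2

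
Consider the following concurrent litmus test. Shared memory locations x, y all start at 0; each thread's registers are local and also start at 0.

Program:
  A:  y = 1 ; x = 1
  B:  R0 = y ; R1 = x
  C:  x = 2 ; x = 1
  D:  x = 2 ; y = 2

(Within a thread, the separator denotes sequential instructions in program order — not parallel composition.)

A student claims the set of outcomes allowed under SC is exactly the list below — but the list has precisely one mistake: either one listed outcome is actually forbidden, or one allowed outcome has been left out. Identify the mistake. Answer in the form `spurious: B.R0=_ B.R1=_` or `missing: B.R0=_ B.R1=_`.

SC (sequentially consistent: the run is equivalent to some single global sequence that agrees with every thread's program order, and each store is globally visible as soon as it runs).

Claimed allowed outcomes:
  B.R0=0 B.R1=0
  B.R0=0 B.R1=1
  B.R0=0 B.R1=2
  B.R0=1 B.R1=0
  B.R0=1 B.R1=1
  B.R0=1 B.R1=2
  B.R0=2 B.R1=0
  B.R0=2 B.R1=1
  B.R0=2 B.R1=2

outcome vector order: (B.R0,B.R1)
under SC → 00; 01; 02; 10; 11; 12; 21; 22
claimed∖SC = {20}

spurious: B.R0=2 B.R1=0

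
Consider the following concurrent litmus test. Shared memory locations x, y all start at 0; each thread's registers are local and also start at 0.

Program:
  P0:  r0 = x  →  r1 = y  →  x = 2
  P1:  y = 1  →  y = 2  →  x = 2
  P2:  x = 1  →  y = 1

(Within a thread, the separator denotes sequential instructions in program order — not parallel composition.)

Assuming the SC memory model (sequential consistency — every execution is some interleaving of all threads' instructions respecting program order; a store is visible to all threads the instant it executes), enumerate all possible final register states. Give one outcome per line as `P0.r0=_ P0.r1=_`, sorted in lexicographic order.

outcome vector order: (P0.r0,P0.r1)
|SC outcomes| = 8

P0.r0=0 P0.r1=0
P0.r0=0 P0.r1=1
P0.r0=0 P0.r1=2
P0.r0=1 P0.r1=0
P0.r0=1 P0.r1=1
P0.r0=1 P0.r1=2
P0.r0=2 P0.r1=1
P0.r0=2 P0.r1=2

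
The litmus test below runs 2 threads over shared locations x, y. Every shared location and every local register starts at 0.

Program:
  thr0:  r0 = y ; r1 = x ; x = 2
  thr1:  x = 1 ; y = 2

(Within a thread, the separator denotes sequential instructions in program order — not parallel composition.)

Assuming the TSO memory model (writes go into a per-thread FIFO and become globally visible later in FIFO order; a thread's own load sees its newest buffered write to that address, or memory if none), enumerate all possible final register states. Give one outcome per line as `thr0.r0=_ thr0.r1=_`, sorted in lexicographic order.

thr0.r0=0 thr0.r1=0
thr0.r0=0 thr0.r1=1
thr0.r0=2 thr0.r1=1

outcome vector order: (thr0.r0,thr0.r1)
|TSO outcomes| = 3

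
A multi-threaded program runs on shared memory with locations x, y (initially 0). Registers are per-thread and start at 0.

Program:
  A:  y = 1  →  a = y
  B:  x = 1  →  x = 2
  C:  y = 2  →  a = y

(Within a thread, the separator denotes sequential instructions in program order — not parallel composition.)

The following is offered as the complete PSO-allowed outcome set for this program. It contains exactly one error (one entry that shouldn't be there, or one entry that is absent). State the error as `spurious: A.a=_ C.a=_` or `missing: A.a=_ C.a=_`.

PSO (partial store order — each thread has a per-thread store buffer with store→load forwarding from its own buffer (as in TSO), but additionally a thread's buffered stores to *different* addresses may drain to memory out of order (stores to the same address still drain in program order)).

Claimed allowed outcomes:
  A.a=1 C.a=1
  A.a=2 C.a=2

missing: A.a=1 C.a=2

outcome vector order: (A.a,C.a)
under PSO → 1/1 1/2 2/2
PSO∖claimed = {1/2}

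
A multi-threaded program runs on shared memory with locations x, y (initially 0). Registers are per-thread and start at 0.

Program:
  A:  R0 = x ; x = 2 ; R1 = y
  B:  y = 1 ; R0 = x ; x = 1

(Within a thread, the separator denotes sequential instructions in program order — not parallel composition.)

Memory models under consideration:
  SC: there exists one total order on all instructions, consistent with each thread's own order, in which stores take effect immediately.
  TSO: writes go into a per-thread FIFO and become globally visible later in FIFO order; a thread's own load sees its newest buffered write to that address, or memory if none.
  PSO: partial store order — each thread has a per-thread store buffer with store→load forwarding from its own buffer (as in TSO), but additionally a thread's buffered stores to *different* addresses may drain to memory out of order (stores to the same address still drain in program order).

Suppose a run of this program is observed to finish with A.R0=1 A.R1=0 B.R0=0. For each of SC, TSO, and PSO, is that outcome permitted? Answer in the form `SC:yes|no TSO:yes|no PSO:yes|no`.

SC:no TSO:no PSO:yes

outcome vector order: (A.R0,A.R1,B.R0)
under SC → 0/0/2, 0/1/0, 0/1/2, 1/1/0
under TSO → 0/0/0, 0/0/2, 0/1/0, 0/1/2, 1/1/0
under PSO → 0/0/0, 0/0/2, 0/1/0, 0/1/2, 1/0/0, 1/1/0
target 1/0/0 ∈ {PSO}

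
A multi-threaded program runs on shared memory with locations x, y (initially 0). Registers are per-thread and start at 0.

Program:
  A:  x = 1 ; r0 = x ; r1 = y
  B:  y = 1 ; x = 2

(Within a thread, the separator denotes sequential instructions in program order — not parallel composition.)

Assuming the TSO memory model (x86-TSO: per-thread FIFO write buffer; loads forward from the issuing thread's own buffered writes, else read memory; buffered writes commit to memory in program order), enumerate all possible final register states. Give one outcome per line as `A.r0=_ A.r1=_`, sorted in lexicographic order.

outcome vector order: (A.r0,A.r1)
|TSO outcomes| = 3

A.r0=1 A.r1=0
A.r0=1 A.r1=1
A.r0=2 A.r1=1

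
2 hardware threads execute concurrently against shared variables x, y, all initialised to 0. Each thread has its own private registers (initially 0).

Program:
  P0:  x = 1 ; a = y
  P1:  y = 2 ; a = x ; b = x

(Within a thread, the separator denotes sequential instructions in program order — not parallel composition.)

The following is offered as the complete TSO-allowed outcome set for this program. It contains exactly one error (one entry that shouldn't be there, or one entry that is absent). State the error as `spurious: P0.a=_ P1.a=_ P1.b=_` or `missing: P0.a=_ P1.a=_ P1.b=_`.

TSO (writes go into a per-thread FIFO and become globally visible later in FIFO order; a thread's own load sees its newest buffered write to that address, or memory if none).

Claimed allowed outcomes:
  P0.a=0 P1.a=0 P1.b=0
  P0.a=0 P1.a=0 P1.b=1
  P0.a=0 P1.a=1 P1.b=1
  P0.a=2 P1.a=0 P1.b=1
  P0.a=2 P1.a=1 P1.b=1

outcome vector order: (P0.a,P1.a,P1.b)
[TSO] allowed = {0/0/0 0/0/1 0/1/1 2/0/0 2/0/1 2/1/1}
TSO∖claimed = {2/0/0}

missing: P0.a=2 P1.a=0 P1.b=0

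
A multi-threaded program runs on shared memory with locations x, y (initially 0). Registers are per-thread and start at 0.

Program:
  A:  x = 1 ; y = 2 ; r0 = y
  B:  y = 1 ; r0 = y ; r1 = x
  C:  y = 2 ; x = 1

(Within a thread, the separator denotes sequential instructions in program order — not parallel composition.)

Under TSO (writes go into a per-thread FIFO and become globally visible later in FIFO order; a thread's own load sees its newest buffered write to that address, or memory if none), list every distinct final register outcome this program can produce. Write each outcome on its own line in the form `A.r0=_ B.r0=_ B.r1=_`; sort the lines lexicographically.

A.r0=1 B.r0=1 B.r1=0
A.r0=1 B.r0=1 B.r1=1
A.r0=1 B.r0=2 B.r1=1
A.r0=2 B.r0=1 B.r1=0
A.r0=2 B.r0=1 B.r1=1
A.r0=2 B.r0=2 B.r1=0
A.r0=2 B.r0=2 B.r1=1

outcome vector order: (A.r0,B.r0,B.r1)
|TSO outcomes| = 7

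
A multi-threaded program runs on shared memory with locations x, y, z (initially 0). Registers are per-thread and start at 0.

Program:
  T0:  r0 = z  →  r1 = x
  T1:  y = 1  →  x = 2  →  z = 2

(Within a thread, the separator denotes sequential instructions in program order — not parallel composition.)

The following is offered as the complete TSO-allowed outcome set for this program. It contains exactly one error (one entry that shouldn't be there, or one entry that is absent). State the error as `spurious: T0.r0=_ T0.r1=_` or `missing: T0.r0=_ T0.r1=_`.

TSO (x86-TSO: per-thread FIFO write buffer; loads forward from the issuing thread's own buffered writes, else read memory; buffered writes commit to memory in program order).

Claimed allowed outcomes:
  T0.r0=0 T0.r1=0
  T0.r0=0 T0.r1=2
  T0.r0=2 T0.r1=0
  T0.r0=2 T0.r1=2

outcome vector order: (T0.r0,T0.r1)
TSO (3): <0 0> <0 2> <2 2>
claimed∖TSO = {<2 0>}

spurious: T0.r0=2 T0.r1=0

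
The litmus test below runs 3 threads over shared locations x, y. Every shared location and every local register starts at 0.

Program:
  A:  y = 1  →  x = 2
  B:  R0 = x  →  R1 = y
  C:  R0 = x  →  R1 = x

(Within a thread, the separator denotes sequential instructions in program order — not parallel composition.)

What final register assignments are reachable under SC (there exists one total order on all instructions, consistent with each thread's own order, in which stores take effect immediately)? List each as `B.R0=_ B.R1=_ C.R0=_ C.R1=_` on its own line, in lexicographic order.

B.R0=0 B.R1=0 C.R0=0 C.R1=0
B.R0=0 B.R1=0 C.R0=0 C.R1=2
B.R0=0 B.R1=0 C.R0=2 C.R1=2
B.R0=0 B.R1=1 C.R0=0 C.R1=0
B.R0=0 B.R1=1 C.R0=0 C.R1=2
B.R0=0 B.R1=1 C.R0=2 C.R1=2
B.R0=2 B.R1=1 C.R0=0 C.R1=0
B.R0=2 B.R1=1 C.R0=0 C.R1=2
B.R0=2 B.R1=1 C.R0=2 C.R1=2

outcome vector order: (B.R0,B.R1,C.R0,C.R1)
|SC outcomes| = 9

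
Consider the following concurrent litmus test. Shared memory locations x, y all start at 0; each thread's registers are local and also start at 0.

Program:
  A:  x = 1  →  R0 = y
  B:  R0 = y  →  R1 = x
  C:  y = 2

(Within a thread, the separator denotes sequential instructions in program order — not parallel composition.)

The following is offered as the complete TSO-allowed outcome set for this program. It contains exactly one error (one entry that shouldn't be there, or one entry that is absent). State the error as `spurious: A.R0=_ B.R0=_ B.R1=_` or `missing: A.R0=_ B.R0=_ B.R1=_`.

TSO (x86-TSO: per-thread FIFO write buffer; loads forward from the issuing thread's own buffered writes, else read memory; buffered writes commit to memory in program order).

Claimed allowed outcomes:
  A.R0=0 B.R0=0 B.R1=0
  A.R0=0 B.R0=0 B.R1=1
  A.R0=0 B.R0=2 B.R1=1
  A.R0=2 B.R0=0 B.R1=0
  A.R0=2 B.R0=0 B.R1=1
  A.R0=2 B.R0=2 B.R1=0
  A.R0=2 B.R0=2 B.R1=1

outcome vector order: (A.R0,B.R0,B.R1)
[TSO] allowed = {000; 001; 020; 021; 200; 201; 220; 221}
TSO∖claimed = {020}

missing: A.R0=0 B.R0=2 B.R1=0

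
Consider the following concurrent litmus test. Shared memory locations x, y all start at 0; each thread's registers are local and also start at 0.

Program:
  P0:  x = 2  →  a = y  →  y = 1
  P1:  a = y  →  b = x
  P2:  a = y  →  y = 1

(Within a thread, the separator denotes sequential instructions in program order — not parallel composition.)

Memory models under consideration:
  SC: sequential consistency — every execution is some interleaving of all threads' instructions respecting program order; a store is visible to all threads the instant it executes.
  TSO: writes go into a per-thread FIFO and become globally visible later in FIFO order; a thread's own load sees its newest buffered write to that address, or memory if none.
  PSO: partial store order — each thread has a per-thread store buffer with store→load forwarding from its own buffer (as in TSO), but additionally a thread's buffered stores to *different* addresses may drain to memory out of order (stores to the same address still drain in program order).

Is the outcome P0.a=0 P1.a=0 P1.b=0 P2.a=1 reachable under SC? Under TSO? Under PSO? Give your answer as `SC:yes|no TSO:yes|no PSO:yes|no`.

outcome vector order: (P0.a,P1.a,P1.b,P2.a)
SC (10): 0000 0001 0020 0021 0120 0121 1000 1020 1100 1120
TSO (11): 0000 0001 0020 0021 0100 0120 0121 1000 1020 1100 1120
PSO (12): 0000 0001 0020 0021 0100 0101 0120 0121 1000 1020 1100 1120
target 0001 ∈ {SC,TSO,PSO}

SC:yes TSO:yes PSO:yes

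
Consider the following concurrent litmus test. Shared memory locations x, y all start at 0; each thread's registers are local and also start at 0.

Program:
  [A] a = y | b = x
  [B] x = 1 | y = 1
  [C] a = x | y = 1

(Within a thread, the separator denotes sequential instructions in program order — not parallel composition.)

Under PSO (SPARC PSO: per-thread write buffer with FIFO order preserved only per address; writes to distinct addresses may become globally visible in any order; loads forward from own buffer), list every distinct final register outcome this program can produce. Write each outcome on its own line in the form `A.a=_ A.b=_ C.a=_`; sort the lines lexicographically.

outcome vector order: (A.a,A.b,C.a)
|PSO outcomes| = 8

A.a=0 A.b=0 C.a=0
A.a=0 A.b=0 C.a=1
A.a=0 A.b=1 C.a=0
A.a=0 A.b=1 C.a=1
A.a=1 A.b=0 C.a=0
A.a=1 A.b=0 C.a=1
A.a=1 A.b=1 C.a=0
A.a=1 A.b=1 C.a=1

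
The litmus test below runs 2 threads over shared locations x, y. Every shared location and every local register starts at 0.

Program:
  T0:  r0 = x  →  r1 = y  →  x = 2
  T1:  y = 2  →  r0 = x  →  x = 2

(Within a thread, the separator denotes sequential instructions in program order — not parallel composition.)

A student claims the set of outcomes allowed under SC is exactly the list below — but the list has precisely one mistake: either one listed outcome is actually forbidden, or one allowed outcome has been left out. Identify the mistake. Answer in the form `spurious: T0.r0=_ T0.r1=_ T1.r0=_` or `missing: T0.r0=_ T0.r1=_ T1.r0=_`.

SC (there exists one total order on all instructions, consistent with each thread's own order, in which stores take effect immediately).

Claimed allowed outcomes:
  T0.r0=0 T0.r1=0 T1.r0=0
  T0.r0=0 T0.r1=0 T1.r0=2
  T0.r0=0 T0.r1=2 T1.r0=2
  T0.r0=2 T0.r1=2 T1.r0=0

missing: T0.r0=0 T0.r1=2 T1.r0=0

outcome vector order: (T0.r0,T0.r1,T1.r0)
SC (5): <0 0 0> <0 0 2> <0 2 0> <0 2 2> <2 2 0>
SC∖claimed = {<0 2 0>}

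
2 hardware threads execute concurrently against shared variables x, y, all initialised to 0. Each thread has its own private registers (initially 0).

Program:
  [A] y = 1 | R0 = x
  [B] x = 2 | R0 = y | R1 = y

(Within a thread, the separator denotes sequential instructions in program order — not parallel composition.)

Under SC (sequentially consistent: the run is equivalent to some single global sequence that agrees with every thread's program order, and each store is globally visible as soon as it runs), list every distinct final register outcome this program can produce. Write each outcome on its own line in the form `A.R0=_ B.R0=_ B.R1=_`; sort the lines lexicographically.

A.R0=0 B.R0=1 B.R1=1
A.R0=2 B.R0=0 B.R1=0
A.R0=2 B.R0=0 B.R1=1
A.R0=2 B.R0=1 B.R1=1

outcome vector order: (A.R0,B.R0,B.R1)
|SC outcomes| = 4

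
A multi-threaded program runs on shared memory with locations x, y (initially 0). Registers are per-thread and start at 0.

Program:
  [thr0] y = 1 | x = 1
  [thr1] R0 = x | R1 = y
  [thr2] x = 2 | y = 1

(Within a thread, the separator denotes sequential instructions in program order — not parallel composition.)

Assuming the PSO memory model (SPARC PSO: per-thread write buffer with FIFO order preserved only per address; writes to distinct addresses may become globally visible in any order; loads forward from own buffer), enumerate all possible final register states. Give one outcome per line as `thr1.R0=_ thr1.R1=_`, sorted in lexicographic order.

thr1.R0=0 thr1.R1=0
thr1.R0=0 thr1.R1=1
thr1.R0=1 thr1.R1=0
thr1.R0=1 thr1.R1=1
thr1.R0=2 thr1.R1=0
thr1.R0=2 thr1.R1=1

outcome vector order: (thr1.R0,thr1.R1)
|PSO outcomes| = 6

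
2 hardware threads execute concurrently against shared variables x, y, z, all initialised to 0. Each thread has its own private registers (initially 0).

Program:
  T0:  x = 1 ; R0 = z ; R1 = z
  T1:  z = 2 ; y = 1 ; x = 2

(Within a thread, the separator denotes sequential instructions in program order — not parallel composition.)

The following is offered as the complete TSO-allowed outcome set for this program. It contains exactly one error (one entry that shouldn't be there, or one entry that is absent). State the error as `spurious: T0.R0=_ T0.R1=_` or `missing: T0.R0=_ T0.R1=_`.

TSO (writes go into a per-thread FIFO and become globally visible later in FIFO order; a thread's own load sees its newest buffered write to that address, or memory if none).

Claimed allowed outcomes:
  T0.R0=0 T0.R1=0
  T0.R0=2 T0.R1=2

missing: T0.R0=0 T0.R1=2

outcome vector order: (T0.R0,T0.R1)
TSO (3): <0 0> <0 2> <2 2>
TSO∖claimed = {<0 2>}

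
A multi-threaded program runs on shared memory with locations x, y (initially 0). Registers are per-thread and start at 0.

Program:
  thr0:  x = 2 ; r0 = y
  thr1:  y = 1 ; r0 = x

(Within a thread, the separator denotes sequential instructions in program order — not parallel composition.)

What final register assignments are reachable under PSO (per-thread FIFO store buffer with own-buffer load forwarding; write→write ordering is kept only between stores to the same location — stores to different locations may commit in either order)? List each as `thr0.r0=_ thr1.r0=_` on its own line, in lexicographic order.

outcome vector order: (thr0.r0,thr1.r0)
|PSO outcomes| = 4

thr0.r0=0 thr1.r0=0
thr0.r0=0 thr1.r0=2
thr0.r0=1 thr1.r0=0
thr0.r0=1 thr1.r0=2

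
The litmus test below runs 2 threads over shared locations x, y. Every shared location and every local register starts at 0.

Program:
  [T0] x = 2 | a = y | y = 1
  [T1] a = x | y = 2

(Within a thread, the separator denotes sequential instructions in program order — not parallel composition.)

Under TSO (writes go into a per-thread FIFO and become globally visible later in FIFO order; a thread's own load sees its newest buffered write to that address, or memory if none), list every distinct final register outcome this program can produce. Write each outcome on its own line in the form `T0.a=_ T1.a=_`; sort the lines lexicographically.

T0.a=0 T1.a=0
T0.a=0 T1.a=2
T0.a=2 T1.a=0
T0.a=2 T1.a=2

outcome vector order: (T0.a,T1.a)
|TSO outcomes| = 4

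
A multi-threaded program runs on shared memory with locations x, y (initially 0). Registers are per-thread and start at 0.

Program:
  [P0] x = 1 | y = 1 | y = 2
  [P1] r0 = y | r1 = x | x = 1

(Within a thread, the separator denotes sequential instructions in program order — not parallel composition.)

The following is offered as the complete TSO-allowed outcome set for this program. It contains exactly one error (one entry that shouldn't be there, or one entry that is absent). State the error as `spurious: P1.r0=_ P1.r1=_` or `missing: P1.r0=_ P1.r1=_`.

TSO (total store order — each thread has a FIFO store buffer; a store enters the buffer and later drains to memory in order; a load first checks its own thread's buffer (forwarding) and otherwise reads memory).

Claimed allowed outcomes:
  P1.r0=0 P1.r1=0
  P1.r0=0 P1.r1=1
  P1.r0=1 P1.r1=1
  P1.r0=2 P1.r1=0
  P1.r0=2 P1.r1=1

outcome vector order: (P1.r0,P1.r1)
TSO (4): 00, 01, 11, 21
claimed∖TSO = {20}

spurious: P1.r0=2 P1.r1=0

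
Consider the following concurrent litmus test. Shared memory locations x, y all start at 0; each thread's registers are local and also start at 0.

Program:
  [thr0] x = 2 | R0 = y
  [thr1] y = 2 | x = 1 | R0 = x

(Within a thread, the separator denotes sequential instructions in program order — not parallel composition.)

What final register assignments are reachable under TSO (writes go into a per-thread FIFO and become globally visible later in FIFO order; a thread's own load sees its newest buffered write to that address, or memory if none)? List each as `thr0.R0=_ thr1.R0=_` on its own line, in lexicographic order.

outcome vector order: (thr0.R0,thr1.R0)
|TSO outcomes| = 4

thr0.R0=0 thr1.R0=1
thr0.R0=0 thr1.R0=2
thr0.R0=2 thr1.R0=1
thr0.R0=2 thr1.R0=2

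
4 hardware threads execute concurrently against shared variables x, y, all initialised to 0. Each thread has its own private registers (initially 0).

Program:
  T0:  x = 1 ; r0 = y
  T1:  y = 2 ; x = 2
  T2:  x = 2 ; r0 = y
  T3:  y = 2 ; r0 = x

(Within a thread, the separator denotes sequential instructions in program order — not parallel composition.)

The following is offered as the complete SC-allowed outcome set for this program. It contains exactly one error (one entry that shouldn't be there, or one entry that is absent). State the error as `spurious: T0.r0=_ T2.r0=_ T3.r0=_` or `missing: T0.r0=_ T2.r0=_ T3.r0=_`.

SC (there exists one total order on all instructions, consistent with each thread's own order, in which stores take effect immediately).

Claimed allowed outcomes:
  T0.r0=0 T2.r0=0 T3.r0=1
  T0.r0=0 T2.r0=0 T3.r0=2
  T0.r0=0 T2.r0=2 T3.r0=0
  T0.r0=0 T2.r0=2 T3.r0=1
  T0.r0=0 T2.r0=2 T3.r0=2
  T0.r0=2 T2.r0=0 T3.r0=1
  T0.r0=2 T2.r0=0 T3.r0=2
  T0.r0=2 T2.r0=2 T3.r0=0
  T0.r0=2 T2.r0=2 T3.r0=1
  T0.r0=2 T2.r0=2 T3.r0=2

outcome vector order: (T0.r0,T2.r0,T3.r0)
under SC → 001; 002; 021; 022; 201; 202; 220; 221; 222
claimed∖SC = {020}

spurious: T0.r0=0 T2.r0=2 T3.r0=0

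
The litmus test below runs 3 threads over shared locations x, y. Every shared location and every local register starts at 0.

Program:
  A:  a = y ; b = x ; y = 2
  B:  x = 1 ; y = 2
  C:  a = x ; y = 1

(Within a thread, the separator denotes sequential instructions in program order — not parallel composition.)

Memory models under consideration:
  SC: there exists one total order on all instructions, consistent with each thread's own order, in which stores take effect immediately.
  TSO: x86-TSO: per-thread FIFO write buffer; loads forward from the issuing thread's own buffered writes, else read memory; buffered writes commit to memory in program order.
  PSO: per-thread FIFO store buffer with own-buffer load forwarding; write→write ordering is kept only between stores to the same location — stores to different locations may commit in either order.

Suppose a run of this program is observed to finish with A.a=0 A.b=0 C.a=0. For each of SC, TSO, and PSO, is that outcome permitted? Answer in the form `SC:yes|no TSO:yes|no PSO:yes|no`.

outcome vector order: (A.a,A.b,C.a)
[SC] allowed = {0/0/0, 0/0/1, 0/1/0, 0/1/1, 1/0/0, 1/1/0, 1/1/1, 2/1/0, 2/1/1}
[TSO] allowed = {0/0/0, 0/0/1, 0/1/0, 0/1/1, 1/0/0, 1/1/0, 1/1/1, 2/1/0, 2/1/1}
[PSO] allowed = {0/0/0, 0/0/1, 0/1/0, 0/1/1, 1/0/0, 1/1/0, 1/1/1, 2/0/0, 2/0/1, 2/1/0, 2/1/1}
target 0/0/0 ∈ {SC,TSO,PSO}

SC:yes TSO:yes PSO:yes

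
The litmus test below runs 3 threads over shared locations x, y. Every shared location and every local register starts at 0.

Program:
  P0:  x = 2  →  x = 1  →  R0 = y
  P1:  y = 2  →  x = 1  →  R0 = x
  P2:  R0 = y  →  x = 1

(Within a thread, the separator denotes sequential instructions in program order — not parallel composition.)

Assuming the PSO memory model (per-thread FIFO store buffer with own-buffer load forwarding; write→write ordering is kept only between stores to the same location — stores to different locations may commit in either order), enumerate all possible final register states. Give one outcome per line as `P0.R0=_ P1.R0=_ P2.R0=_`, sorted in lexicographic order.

outcome vector order: (P0.R0,P1.R0,P2.R0)
|PSO outcomes| = 8

P0.R0=0 P1.R0=1 P2.R0=0
P0.R0=0 P1.R0=1 P2.R0=2
P0.R0=0 P1.R0=2 P2.R0=0
P0.R0=0 P1.R0=2 P2.R0=2
P0.R0=2 P1.R0=1 P2.R0=0
P0.R0=2 P1.R0=1 P2.R0=2
P0.R0=2 P1.R0=2 P2.R0=0
P0.R0=2 P1.R0=2 P2.R0=2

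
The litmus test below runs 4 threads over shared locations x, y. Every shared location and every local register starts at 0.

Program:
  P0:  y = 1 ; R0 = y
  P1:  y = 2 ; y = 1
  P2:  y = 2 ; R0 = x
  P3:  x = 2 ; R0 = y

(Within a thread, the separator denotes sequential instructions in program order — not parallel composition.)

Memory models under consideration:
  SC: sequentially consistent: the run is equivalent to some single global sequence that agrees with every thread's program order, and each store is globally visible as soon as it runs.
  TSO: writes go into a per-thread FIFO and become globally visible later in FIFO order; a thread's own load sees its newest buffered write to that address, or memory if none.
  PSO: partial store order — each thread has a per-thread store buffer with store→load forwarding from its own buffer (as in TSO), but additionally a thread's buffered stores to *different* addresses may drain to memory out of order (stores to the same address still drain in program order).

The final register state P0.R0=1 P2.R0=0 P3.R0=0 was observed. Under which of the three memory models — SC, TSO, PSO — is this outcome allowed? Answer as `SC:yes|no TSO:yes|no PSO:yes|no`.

outcome vector order: (P0.R0,P2.R0,P3.R0)
under SC → (1,0,1), (1,0,2), (1,2,0), (1,2,1), (1,2,2), (2,0,1), (2,0,2), (2,2,0), (2,2,1), (2,2,2)
under TSO → (1,0,0), (1,0,1), (1,0,2), (1,2,0), (1,2,1), (1,2,2), (2,0,0), (2,0,1), (2,0,2), (2,2,0), (2,2,1), (2,2,2)
under PSO → (1,0,0), (1,0,1), (1,0,2), (1,2,0), (1,2,1), (1,2,2), (2,0,0), (2,0,1), (2,0,2), (2,2,0), (2,2,1), (2,2,2)
target (1,0,0) ∈ {TSO,PSO}

SC:no TSO:yes PSO:yes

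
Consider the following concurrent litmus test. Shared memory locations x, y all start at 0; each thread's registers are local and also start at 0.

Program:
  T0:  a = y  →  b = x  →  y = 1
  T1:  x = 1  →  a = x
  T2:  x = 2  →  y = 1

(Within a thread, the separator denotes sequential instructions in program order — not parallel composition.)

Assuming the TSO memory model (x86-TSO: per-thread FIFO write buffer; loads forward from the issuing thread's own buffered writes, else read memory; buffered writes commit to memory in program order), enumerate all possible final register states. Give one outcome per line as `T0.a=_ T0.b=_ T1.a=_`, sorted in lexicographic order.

outcome vector order: (T0.a,T0.b,T1.a)
|TSO outcomes| = 9

T0.a=0 T0.b=0 T1.a=1
T0.a=0 T0.b=0 T1.a=2
T0.a=0 T0.b=1 T1.a=1
T0.a=0 T0.b=1 T1.a=2
T0.a=0 T0.b=2 T1.a=1
T0.a=0 T0.b=2 T1.a=2
T0.a=1 T0.b=1 T1.a=1
T0.a=1 T0.b=2 T1.a=1
T0.a=1 T0.b=2 T1.a=2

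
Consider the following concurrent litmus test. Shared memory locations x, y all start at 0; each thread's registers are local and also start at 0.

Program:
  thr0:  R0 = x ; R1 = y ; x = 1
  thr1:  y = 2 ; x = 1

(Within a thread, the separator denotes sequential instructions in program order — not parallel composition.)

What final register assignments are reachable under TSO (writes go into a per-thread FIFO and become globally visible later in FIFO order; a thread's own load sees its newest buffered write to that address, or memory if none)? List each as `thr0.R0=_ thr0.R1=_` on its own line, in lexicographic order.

outcome vector order: (thr0.R0,thr0.R1)
|TSO outcomes| = 3

thr0.R0=0 thr0.R1=0
thr0.R0=0 thr0.R1=2
thr0.R0=1 thr0.R1=2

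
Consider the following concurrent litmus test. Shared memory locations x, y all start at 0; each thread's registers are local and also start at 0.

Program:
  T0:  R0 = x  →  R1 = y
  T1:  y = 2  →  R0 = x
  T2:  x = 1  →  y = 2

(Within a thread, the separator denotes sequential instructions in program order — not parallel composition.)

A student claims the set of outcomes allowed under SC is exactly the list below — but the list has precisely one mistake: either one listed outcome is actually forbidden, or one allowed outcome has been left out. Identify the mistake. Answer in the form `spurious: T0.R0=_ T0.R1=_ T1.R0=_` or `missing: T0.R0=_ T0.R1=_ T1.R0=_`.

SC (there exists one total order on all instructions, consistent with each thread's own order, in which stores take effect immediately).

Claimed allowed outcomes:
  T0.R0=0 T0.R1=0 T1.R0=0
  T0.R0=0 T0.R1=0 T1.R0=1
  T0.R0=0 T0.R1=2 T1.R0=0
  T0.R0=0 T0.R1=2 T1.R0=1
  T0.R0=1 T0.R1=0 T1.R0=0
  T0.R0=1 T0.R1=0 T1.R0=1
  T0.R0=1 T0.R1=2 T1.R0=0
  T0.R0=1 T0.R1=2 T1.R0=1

outcome vector order: (T0.R0,T0.R1,T1.R0)
SC: 7 outcomes — {0/0/0; 0/0/1; 0/2/0; 0/2/1; 1/0/1; 1/2/0; 1/2/1}
claimed∖SC = {1/0/0}

spurious: T0.R0=1 T0.R1=0 T1.R0=0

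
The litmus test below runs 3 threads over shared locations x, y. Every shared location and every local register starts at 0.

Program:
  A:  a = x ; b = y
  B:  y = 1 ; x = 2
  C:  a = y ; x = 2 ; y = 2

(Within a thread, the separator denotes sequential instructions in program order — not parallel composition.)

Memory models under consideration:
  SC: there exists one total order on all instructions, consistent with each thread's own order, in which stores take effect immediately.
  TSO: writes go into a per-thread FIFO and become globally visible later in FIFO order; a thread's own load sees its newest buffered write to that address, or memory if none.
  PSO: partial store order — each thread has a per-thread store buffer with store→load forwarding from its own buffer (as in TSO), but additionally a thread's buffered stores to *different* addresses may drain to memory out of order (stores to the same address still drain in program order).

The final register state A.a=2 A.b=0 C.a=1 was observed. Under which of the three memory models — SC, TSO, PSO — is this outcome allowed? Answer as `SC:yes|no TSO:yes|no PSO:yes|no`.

SC:no TSO:no PSO:yes

outcome vector order: (A.a,A.b,C.a)
[SC] allowed = {000; 001; 010; 011; 020; 021; 200; 210; 211; 220; 221}
[TSO] allowed = {000; 001; 010; 011; 020; 021; 200; 210; 211; 220; 221}
[PSO] allowed = {000; 001; 010; 011; 020; 021; 200; 201; 210; 211; 220; 221}
target 201 ∈ {PSO}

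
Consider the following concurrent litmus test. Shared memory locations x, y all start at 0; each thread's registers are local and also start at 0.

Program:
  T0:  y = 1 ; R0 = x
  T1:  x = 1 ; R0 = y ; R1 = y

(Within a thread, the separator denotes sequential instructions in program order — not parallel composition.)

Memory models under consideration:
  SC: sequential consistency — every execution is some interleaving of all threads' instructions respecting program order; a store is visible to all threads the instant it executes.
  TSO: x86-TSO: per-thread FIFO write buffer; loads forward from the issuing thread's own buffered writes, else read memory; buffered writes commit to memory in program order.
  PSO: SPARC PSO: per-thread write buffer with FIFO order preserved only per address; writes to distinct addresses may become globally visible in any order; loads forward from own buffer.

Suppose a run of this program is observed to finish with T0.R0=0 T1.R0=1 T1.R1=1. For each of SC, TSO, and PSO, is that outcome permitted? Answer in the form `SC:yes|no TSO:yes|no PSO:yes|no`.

outcome vector order: (T0.R0,T1.R0,T1.R1)
SC: 4 outcomes — {(0,1,1); (1,0,0); (1,0,1); (1,1,1)}
TSO: 6 outcomes — {(0,0,0); (0,0,1); (0,1,1); (1,0,0); (1,0,1); (1,1,1)}
PSO: 6 outcomes — {(0,0,0); (0,0,1); (0,1,1); (1,0,0); (1,0,1); (1,1,1)}
target (0,1,1) ∈ {SC,TSO,PSO}

SC:yes TSO:yes PSO:yes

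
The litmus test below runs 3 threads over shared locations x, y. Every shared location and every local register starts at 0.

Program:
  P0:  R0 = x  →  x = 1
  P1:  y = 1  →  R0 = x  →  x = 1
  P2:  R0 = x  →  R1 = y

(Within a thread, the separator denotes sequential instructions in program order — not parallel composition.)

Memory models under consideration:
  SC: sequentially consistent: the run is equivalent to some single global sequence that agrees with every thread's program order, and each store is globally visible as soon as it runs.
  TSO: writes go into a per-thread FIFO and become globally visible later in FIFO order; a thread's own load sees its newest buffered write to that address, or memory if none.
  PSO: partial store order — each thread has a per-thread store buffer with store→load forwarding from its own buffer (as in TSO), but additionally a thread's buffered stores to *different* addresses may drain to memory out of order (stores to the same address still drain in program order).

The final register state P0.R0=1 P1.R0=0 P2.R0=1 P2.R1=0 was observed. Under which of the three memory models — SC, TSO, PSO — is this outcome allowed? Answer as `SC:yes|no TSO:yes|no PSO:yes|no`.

SC:no TSO:no PSO:yes

outcome vector order: (P0.R0,P1.R0,P2.R0,P2.R1)
under SC → <0 0 0 0>, <0 0 0 1>, <0 0 1 1>, <0 1 0 0>, <0 1 0 1>, <0 1 1 0>, <0 1 1 1>, <1 0 0 0>, <1 0 0 1>, <1 0 1 1>
under TSO → <0 0 0 0>, <0 0 0 1>, <0 0 1 0>, <0 0 1 1>, <0 1 0 0>, <0 1 0 1>, <0 1 1 0>, <0 1 1 1>, <1 0 0 0>, <1 0 0 1>, <1 0 1 1>
under PSO → <0 0 0 0>, <0 0 0 1>, <0 0 1 0>, <0 0 1 1>, <0 1 0 0>, <0 1 0 1>, <0 1 1 0>, <0 1 1 1>, <1 0 0 0>, <1 0 0 1>, <1 0 1 0>, <1 0 1 1>
target <1 0 1 0> ∈ {PSO}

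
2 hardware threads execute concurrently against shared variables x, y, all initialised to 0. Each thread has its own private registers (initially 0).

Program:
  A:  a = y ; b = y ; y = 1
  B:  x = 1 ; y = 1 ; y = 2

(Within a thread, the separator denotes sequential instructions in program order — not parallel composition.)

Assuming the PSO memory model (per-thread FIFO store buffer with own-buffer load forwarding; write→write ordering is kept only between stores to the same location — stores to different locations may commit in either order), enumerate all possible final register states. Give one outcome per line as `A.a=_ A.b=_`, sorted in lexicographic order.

A.a=0 A.b=0
A.a=0 A.b=1
A.a=0 A.b=2
A.a=1 A.b=1
A.a=1 A.b=2
A.a=2 A.b=2

outcome vector order: (A.a,A.b)
|PSO outcomes| = 6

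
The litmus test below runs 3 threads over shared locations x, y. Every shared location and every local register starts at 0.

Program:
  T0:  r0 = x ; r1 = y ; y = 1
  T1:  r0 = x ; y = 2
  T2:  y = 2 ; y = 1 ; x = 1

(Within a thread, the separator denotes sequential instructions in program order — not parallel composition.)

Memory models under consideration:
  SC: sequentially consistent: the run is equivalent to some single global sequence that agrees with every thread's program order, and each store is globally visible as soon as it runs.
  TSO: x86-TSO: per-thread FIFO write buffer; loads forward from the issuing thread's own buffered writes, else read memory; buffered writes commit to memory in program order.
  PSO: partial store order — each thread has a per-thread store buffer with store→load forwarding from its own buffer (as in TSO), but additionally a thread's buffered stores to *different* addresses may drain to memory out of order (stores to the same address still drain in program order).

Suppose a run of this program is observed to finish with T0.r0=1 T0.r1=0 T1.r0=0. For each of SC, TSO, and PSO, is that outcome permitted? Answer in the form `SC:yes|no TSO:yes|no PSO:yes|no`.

outcome vector order: (T0.r0,T0.r1,T1.r0)
[SC] allowed = {(0,0,0); (0,0,1); (0,1,0); (0,1,1); (0,2,0); (0,2,1); (1,1,0); (1,1,1); (1,2,0); (1,2,1)}
[TSO] allowed = {(0,0,0); (0,0,1); (0,1,0); (0,1,1); (0,2,0); (0,2,1); (1,1,0); (1,1,1); (1,2,0); (1,2,1)}
[PSO] allowed = {(0,0,0); (0,0,1); (0,1,0); (0,1,1); (0,2,0); (0,2,1); (1,0,0); (1,0,1); (1,1,0); (1,1,1); (1,2,0); (1,2,1)}
target (1,0,0) ∈ {PSO}

SC:no TSO:no PSO:yes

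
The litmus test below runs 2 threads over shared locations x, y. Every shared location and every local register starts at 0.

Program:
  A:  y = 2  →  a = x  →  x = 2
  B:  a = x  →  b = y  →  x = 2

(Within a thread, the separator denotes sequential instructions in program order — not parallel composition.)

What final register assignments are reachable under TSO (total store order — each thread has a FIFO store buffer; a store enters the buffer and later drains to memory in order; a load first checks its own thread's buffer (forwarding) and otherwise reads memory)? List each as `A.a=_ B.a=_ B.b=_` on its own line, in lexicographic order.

A.a=0 B.a=0 B.b=0
A.a=0 B.a=0 B.b=2
A.a=0 B.a=2 B.b=2
A.a=2 B.a=0 B.b=0
A.a=2 B.a=0 B.b=2

outcome vector order: (A.a,B.a,B.b)
|TSO outcomes| = 5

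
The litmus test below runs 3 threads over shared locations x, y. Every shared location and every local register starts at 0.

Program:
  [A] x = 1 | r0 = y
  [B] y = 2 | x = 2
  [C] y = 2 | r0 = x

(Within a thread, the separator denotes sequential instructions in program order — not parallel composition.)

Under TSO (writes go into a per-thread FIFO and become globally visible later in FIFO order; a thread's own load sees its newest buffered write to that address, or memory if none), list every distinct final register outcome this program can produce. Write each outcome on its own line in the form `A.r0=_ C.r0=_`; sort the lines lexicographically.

A.r0=0 C.r0=0
A.r0=0 C.r0=1
A.r0=0 C.r0=2
A.r0=2 C.r0=0
A.r0=2 C.r0=1
A.r0=2 C.r0=2

outcome vector order: (A.r0,C.r0)
|TSO outcomes| = 6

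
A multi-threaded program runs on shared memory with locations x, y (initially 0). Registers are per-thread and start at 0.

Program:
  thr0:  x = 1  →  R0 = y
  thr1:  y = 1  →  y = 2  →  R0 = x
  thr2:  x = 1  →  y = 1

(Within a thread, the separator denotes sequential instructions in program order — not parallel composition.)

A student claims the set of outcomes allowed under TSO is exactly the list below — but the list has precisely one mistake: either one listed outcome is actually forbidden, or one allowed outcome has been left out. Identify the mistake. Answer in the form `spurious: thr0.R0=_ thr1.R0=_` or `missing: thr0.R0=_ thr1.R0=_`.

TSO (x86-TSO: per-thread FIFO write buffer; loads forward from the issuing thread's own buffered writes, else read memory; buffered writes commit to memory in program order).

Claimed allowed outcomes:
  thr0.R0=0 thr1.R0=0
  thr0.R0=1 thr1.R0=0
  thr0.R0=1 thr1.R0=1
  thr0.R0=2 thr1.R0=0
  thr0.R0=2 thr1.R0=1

outcome vector order: (thr0.R0,thr1.R0)
under TSO → <0 0>, <0 1>, <1 0>, <1 1>, <2 0>, <2 1>
TSO∖claimed = {<0 1>}

missing: thr0.R0=0 thr1.R0=1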